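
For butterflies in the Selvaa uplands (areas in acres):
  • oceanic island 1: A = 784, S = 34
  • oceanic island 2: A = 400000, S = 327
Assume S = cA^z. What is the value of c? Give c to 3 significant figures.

3.02

z = ln(S₂/S₁) / ln(A₂/A₁) = ln(327/34) / ln(400000/784) = 2.2636 / 6.2348 = 0.3631
c = S₁ / A₁^z = 34 / 784^0.3631 = 34 / 11.24 = 3.025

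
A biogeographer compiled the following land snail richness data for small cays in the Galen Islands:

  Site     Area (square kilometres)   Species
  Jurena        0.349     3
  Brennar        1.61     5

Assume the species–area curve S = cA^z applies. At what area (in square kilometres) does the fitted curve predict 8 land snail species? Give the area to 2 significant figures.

6.6 square kilometres

z = ln(5/3) / ln(1.61/0.349) = 0.5108 / 1.5289 = 0.3341
c = 3 / 0.349^0.3341 = 3 / 0.7035 = 4.264
A = (8/4.264)^(1/0.3341) ⇒ ln A = ln(1.876)/0.3341 = 1.8830
A = e^1.8830 ≈ 6.573 square kilometres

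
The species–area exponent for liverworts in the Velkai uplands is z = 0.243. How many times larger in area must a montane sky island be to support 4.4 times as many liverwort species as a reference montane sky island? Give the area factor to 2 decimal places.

(A₂/A₁)^0.243 = 4.4, so A₂/A₁ = 4.4^(1/0.243) = 4.4^4.115
ln(A₂/A₁) = ln 4.4 / 0.243 = 1.4816 / 0.243 = 6.0971
A₂/A₁ = e^6.0971 ≈ 444.6

444.58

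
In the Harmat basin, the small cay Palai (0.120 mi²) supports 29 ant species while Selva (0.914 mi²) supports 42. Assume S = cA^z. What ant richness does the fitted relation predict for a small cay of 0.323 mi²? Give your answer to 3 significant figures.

34.7

z = ln(42/29) / ln(0.914/0.12) = 0.3704 / 2.0303 = 0.1824
c = 29 / 0.12^0.1824 = 29 / 0.6792 = 42.69
S₃ = 42.69 × 0.323^0.1824 = 42.69 × 0.8137 ≈ 34.74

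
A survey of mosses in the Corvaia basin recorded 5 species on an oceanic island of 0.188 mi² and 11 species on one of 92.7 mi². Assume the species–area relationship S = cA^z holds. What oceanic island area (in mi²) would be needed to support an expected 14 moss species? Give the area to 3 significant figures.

618 mi²

z = ln(11/5) / ln(92.7/0.188) = 0.7885 / 6.2007 = 0.1272
c = 5 / 0.188^0.1272 = 5 / 0.8085 = 6.184
A = (14/6.184)^(1/0.1272) ⇒ ln A = ln(2.264)/0.1272 = 6.4259
A = e^6.4259 ≈ 617.7 mi²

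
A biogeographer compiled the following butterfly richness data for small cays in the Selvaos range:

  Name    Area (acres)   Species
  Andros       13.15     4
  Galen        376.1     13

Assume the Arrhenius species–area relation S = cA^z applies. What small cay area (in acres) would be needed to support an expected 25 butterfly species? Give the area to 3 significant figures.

z = ln(13/4) / ln(376.1/13.15) = 1.1787 / 3.3534 = 0.3515
c = 4 / 13.15^0.3515 = 4 / 2.473 = 1.617
A = (25/1.617)^(1/0.3515) ⇒ ln A = ln(15.46)/0.3515 = 7.7904
A = e^7.7904 ≈ 2417 acres

2420 acres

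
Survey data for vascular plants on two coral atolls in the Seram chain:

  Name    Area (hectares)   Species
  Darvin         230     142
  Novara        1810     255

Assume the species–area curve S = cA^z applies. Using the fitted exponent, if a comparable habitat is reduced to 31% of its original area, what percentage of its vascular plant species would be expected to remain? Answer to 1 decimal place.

z = ln(255/142) / ln(1810/230) = 0.5854 / 2.0630 = 0.2838
S_new/S_old = (A_new/A_old)^z = 0.31^0.2838 = exp(0.2838 × -1.1712) = 0.7172

71.7%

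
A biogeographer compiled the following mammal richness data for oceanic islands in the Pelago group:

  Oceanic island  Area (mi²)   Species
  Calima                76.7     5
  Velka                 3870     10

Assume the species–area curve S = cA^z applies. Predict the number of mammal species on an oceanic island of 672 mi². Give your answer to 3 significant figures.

7.34

z = ln(10/5) / ln(3870/76.7) = 0.6931 / 3.9211 = 0.1768
c = 5 / 76.7^0.1768 = 5 / 2.154 = 2.322
S₃ = 2.322 × 672^0.1768 = 2.322 × 3.161 ≈ 7.338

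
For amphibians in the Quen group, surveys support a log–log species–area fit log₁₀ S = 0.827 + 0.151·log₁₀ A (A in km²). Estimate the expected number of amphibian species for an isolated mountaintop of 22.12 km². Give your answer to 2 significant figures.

S = 6.714 × 22.12^0.151
ln S = ln 6.714 + 0.151 × ln 22.12 = 1.9042 + 0.151 × 3.0965 = 2.3718
S = e^2.3718 ≈ 10.72

11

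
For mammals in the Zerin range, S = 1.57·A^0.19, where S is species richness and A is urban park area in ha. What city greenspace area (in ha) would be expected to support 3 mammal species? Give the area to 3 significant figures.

30.2 ha

3 = 1.57 × A^0.19  ⇒  A^0.19 = 3/1.57 = 1.911
ln A = ln(1.911) / 0.19 = 0.6475 / 0.19 = 3.4081
A = e^3.4081 ≈ 30.21 ha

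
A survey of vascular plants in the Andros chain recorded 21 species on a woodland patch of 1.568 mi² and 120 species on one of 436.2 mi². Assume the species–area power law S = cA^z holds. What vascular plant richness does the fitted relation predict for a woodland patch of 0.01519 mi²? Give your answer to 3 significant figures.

z = ln(120/21) / ln(436.2/1.568) = 1.7430 / 5.6283 = 0.3097
c = 21 / 1.568^0.3097 = 21 / 1.149 = 18.27
S₃ = 18.27 × 0.01519^0.3097 = 18.27 × 0.2734 ≈ 4.996

5.00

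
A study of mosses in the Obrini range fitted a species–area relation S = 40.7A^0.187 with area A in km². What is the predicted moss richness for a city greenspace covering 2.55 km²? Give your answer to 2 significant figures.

S = 40.7 × 2.55^0.187
ln S = ln 40.7 + 0.187 × ln 2.55 = 3.7062 + 0.187 × 0.9361 = 3.8813
S = e^3.8813 ≈ 48.49

48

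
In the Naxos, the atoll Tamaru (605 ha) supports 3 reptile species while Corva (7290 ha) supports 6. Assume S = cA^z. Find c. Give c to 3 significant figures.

0.504

z = ln(S₂/S₁) / ln(A₂/A₁) = ln(6/3) / ln(7290/605) = 0.6931 / 2.4890 = 0.2785
c = S₁ / A₁^z = 3 / 605^0.2785 = 3 / 5.952 = 0.504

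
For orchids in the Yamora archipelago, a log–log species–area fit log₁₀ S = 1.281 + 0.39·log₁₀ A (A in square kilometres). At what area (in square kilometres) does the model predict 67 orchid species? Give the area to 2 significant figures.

25 square kilometres

67 = 19.1 × A^0.39  ⇒  A^0.39 = 67/19.1 = 3.508
ln A = ln(3.508) / 0.39 = 1.2551 / 0.39 = 3.2182
A = e^3.2182 ≈ 24.98 square kilometres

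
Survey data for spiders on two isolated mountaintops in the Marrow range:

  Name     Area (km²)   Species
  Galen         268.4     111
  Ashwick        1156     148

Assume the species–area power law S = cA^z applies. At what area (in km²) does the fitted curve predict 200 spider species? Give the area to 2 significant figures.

5300 km²

z = ln(148/111) / ln(1156/268.4) = 0.2877 / 1.4602 = 0.1970
c = 111 / 268.4^0.1970 = 111 / 3.009 = 36.88
A = (200/36.88)^(1/0.1970) ⇒ ln A = ln(5.423)/0.1970 = 8.5811
A = e^8.5811 ≈ 5330 km²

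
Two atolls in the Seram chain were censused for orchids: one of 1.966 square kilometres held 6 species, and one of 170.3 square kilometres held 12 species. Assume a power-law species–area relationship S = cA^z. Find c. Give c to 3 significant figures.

z = ln(S₂/S₁) / ln(A₂/A₁) = ln(12/6) / ln(170.3/1.966) = 0.6931 / 4.4616 = 0.1554
c = S₁ / A₁^z = 6 / 1.966^0.1554 = 6 / 1.111 = 5.402

5.40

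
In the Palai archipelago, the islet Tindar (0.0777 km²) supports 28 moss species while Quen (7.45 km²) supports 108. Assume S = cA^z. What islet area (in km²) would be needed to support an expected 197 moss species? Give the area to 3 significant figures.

z = ln(108/28) / ln(7.45/0.0777) = 1.3499 / 4.5631 = 0.2958
c = 28 / 0.0777^0.2958 = 28 / 0.4696 = 59.62
A = (197/59.62)^(1/0.2958) ⇒ ln A = ln(3.304)/0.2958 = 4.0400
A = e^4.0400 ≈ 56.83 km²

56.8 km²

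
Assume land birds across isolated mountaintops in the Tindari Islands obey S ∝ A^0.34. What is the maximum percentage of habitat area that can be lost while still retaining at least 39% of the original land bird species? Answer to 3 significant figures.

Need (A_new/A_old)^0.34 = 0.39, so A_new/A_old = 0.39^(1/0.34) = 0.39^2.941
ln(A_new/A_old) = ln 0.39 / 0.34 = -0.9416 / 0.34 = -2.7694
A_new/A_old = e^-2.7694 ≈ 0.0627
Fraction that can be lost = 1 − 0.0627 = 0.9373

93.7%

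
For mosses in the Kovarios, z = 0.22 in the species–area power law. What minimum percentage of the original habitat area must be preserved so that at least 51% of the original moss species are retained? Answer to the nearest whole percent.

5%

Need (A_new/A_old)^0.22 = 0.51, so A_new/A_old = 0.51^(1/0.22) = 0.51^4.545
ln(A_new/A_old) = ln 0.51 / 0.22 = -0.6733 / 0.22 = -3.0607
A_new/A_old = e^-3.0607 ≈ 0.04686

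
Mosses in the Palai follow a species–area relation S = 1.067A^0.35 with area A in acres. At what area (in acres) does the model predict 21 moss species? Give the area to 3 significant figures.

4980 acres

21 = 1.067 × A^0.35  ⇒  A^0.35 = 21/1.067 = 19.68
ln A = ln(19.68) / 0.35 = 2.9797 / 0.35 = 8.5133
A = e^8.5133 ≈ 4981 acres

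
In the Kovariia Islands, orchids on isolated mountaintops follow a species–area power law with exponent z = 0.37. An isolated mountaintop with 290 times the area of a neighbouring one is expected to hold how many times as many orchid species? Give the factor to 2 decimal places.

S₂/S₁ = (A₂/A₁)^z = 290^0.37
ln(S₂/S₁) = 0.37 × ln 290 = 0.37 × 5.6699 = 2.0979
S₂/S₁ = e^2.0979 ≈ 8.149

8.15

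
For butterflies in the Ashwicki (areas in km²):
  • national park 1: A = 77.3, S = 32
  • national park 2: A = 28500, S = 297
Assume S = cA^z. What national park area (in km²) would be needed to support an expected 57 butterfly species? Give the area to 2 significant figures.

z = ln(297/32) / ln(28500/77.3) = 2.2280 / 5.9100 = 0.3770
c = 32 / 77.3^0.3770 = 32 / 5.15 = 6.213
A = (57/6.213)^(1/0.3770) ⇒ ln A = ln(9.174)/0.3770 = 5.8791
A = e^5.8791 ≈ 357.5 km²

360 km²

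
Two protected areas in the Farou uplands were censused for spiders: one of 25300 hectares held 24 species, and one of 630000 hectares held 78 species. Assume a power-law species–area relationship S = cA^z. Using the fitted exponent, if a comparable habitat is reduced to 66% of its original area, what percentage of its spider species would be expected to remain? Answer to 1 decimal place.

85.9%

z = ln(78/24) / ln(630000/25300) = 1.1787 / 3.2149 = 0.3666
S_new/S_old = (A_new/A_old)^z = 0.66^0.3666 = exp(0.3666 × -0.4155) = 0.8587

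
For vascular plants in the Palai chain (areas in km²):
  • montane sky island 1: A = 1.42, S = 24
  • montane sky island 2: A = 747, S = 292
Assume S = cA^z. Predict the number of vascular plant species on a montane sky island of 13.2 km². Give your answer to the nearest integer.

58

z = ln(292/24) / ln(747/1.42) = 2.4987 / 6.2654 = 0.3988
c = 24 / 1.42^0.3988 = 24 / 1.15 = 20.87
S₃ = 20.87 × 13.2^0.3988 = 20.87 × 2.798 ≈ 58.39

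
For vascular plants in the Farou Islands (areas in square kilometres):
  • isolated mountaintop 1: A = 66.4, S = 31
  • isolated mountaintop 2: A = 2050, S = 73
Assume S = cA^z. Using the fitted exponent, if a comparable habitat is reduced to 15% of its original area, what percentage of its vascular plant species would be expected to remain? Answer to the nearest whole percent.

62%

z = ln(73/31) / ln(2050/66.4) = 0.8565 / 3.4299 = 0.2497
S_new/S_old = (A_new/A_old)^z = 0.15^0.2497 = exp(0.2497 × -1.8971) = 0.6227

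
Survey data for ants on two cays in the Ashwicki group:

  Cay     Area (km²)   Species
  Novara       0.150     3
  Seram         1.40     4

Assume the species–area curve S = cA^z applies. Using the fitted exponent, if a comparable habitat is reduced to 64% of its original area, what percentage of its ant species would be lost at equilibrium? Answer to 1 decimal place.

z = ln(4/3) / ln(1.4/0.15) = 0.2877 / 2.2336 = 0.1288
S_new/S_old = (A_new/A_old)^z = 0.64^0.1288 = exp(0.1288 × -0.4463) = 0.9441
Fraction lost = 1 − 0.9441 = 0.05586

5.6%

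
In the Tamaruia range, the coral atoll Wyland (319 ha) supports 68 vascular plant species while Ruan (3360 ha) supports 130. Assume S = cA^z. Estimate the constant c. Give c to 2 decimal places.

13.91

z = ln(S₂/S₁) / ln(A₂/A₁) = ln(130/68) / ln(3360/319) = 0.6480 / 2.3545 = 0.2752
c = S₁ / A₁^z = 68 / 319^0.2752 = 68 / 4.888 = 13.91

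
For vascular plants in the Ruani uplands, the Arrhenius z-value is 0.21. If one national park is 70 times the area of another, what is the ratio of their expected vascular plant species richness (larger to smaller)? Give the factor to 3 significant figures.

S₂/S₁ = (A₂/A₁)^z = 70^0.21
ln(S₂/S₁) = 0.21 × ln 70 = 0.21 × 4.2485 = 0.8922
S₂/S₁ = e^0.8922 ≈ 2.44

2.44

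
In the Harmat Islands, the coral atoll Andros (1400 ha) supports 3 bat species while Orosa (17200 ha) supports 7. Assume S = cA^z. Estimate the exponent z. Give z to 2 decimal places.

Taking logs: ln S = ln c + z ln A, so z = (ln S₂ − ln S₁)/(ln A₂ − ln A₁).
z = ln(7/3) / ln(17200/1400) = ln(2.333) / ln(12.29) = 0.8473 / 2.5084 = 0.3378

0.34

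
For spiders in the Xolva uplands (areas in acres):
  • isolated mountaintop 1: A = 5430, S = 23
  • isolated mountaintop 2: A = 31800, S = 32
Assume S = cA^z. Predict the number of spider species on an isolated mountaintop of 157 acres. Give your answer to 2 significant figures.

12

z = ln(32/23) / ln(31800/5430) = 0.3302 / 1.7675 = 0.1868
c = 23 / 5430^0.1868 = 23 / 4.987 = 4.612
S₃ = 4.612 × 157^0.1868 = 4.612 × 2.572 ≈ 11.86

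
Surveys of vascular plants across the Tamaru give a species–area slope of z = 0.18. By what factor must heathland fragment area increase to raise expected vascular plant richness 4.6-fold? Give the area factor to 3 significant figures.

4810

(A₂/A₁)^0.18 = 4.6, so A₂/A₁ = 4.6^(1/0.18) = 4.6^5.556
ln(A₂/A₁) = ln 4.6 / 0.18 = 1.5261 / 0.18 = 8.4781
A₂/A₁ = e^8.4781 ≈ 4808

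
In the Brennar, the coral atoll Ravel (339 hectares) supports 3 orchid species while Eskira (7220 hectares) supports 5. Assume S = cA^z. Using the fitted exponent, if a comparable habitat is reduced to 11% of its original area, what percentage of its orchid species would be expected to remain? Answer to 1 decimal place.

z = ln(5/3) / ln(7220/339) = 0.5108 / 3.0586 = 0.1670
S_new/S_old = (A_new/A_old)^z = 0.11^0.1670 = exp(0.1670 × -2.2073) = 0.6917

69.2%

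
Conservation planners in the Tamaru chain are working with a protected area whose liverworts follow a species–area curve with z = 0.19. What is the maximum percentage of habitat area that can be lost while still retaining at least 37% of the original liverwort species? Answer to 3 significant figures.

Need (A_new/A_old)^0.19 = 0.37, so A_new/A_old = 0.37^(1/0.19) = 0.37^5.263
ln(A_new/A_old) = ln 0.37 / 0.19 = -0.9943 / 0.19 = -5.2329
A_new/A_old = e^-5.2329 ≈ 0.005338
Fraction that can be lost = 1 − 0.005338 = 0.9947

99.5%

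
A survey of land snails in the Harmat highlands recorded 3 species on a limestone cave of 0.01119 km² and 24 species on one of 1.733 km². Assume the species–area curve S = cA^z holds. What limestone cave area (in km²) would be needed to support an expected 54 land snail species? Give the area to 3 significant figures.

z = ln(24/3) / ln(1.733/0.01119) = 2.0794 / 5.0426 = 0.4124
c = 3 / 0.01119^0.4124 = 3 / 0.1568 = 19.13
A = (54/19.13)^(1/0.4124) ⇒ ln A = ln(2.823)/0.4124 = 2.5163
A = e^2.5163 ≈ 12.38 km²

12.4 km²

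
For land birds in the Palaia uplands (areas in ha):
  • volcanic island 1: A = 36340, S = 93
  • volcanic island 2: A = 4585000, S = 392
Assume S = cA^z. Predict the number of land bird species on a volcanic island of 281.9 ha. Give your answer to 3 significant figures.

21.9

z = ln(392/93) / ln(4585000/36340) = 1.4387 / 4.8376 = 0.2974
c = 93 / 36340^0.2974 = 93 / 22.71 = 4.095
S₃ = 4.095 × 281.9^0.2974 = 4.095 × 5.353 ≈ 21.92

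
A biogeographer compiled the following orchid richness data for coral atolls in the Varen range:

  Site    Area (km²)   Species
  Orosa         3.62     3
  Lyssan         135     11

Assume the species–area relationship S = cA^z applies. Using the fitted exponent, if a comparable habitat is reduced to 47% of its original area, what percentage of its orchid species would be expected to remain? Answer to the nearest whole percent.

76%

z = ln(11/3) / ln(135/3.62) = 1.2993 / 3.6188 = 0.3590
S_new/S_old = (A_new/A_old)^z = 0.47^0.3590 = exp(0.3590 × -0.7550) = 0.7626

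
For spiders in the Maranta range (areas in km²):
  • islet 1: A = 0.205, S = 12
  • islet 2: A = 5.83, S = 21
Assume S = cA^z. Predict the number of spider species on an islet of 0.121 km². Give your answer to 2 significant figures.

z = ln(21/12) / ln(5.83/0.205) = 0.5596 / 3.3478 = 0.1672
c = 12 / 0.205^0.1672 = 12 / 0.7673 = 15.64
S₃ = 15.64 × 0.121^0.1672 = 15.64 × 0.7026 ≈ 10.99

11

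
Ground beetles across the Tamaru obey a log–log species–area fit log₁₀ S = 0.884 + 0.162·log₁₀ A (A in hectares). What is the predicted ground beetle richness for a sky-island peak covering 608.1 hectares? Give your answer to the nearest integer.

S = 7.656 × 608.1^0.162 = 7.656 × 2.825 ≈ 21.63

22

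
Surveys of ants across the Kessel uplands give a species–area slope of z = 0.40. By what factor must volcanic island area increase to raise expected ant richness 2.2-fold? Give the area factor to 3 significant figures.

7.18

(A₂/A₁)^0.4 = 2.2, so A₂/A₁ = 2.2^(1/0.4) = 2.2^2.5
ln(A₂/A₁) = ln 2.2 / 0.4 = 0.7885 / 0.4 = 1.9711
A₂/A₁ = e^1.9711 ≈ 7.179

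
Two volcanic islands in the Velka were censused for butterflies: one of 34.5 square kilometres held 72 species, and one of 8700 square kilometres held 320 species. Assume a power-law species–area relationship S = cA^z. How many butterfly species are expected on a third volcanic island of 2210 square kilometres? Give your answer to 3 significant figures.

221

z = ln(320/72) / ln(8700/34.5) = 1.4917 / 5.5301 = 0.2697
c = 72 / 34.5^0.2697 = 72 / 2.599 = 27.7
S₃ = 27.7 × 2210^0.2697 = 27.7 × 7.982 ≈ 221.1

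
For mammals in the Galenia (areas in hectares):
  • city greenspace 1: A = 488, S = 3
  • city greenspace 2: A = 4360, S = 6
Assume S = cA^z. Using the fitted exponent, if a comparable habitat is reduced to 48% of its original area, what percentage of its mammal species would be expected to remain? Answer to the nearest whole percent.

79%

z = ln(6/3) / ln(4360/488) = 0.6931 / 2.1899 = 0.3165
S_new/S_old = (A_new/A_old)^z = 0.48^0.3165 = exp(0.3165 × -0.7340) = 0.7927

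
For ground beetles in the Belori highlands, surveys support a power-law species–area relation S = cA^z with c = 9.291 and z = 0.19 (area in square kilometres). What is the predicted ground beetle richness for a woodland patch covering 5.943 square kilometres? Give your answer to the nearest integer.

13 species

S = 9.291 × 5.943^0.19 = 9.291 × 1.403 ≈ 13.04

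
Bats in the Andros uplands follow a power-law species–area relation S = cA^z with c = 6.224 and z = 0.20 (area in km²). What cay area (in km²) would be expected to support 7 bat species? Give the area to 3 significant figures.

7 = 6.224 × A^0.2  ⇒  A^0.2 = 7/6.224 = 1.125
ln A = ln(1.125) / 0.2 = 0.1175 / 0.2 = 0.5875
A = e^0.5875 ≈ 1.799 km²

1.80 km²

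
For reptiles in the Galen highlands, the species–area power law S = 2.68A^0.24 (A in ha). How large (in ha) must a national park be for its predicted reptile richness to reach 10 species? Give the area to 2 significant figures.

10 = 2.68 × A^0.24  ⇒  A^0.24 = 10/2.68 = 3.731
ln A = ln(3.731) / 0.24 = 1.3168 / 0.24 = 5.4865
A = e^5.4865 ≈ 241.4 ha

240 ha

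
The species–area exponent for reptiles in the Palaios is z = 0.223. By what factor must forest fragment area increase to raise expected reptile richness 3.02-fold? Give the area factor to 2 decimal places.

142.07

(A₂/A₁)^0.223 = 3.02, so A₂/A₁ = 3.02^(1/0.223) = 3.02^4.484
ln(A₂/A₁) = ln 3.02 / 0.223 = 1.1053 / 0.223 = 4.9563
A₂/A₁ = e^4.9563 ≈ 142.1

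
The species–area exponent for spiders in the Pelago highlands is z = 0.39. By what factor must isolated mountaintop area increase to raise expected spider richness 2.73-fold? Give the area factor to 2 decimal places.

(A₂/A₁)^0.39 = 2.73, so A₂/A₁ = 2.73^(1/0.39) = 2.73^2.564
ln(A₂/A₁) = ln 2.73 / 0.39 = 1.0043 / 0.39 = 2.5751
A₂/A₁ = e^2.5751 ≈ 13.13

13.13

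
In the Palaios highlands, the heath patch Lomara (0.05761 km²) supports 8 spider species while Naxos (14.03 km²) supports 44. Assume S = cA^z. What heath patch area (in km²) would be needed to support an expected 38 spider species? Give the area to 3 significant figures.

z = ln(44/8) / ln(14.03/0.05761) = 1.7047 / 5.4953 = 0.3102
c = 8 / 0.05761^0.3102 = 8 / 0.4126 = 19.39
A = (38/19.39)^(1/0.3102) ⇒ ln A = ln(1.96)/0.3102 = 2.1686
A = e^2.1686 ≈ 8.746 km²

8.75 km²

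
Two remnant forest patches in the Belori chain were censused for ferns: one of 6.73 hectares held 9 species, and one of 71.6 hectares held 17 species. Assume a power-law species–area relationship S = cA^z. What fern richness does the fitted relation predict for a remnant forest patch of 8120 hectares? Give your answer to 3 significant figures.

z = ln(17/9) / ln(71.6/6.73) = 0.6360 / 2.3645 = 0.2690
c = 9 / 6.73^0.2690 = 9 / 1.67 = 5.389
S₃ = 5.389 × 8120^0.2690 = 5.389 × 11.26 ≈ 60.69

60.7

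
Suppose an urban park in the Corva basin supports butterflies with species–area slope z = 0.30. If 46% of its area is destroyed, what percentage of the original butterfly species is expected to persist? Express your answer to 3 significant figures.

S_new/S_old = (A_new/A_old)^z = 0.54^0.3
= exp(0.3 × ln 0.54) = exp(0.3 × -0.6162) = exp(-0.1849) ≈ 0.8312

83.1%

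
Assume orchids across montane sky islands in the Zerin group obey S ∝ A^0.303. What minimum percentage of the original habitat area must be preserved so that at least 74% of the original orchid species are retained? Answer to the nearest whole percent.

37%

Need (A_new/A_old)^0.303 = 0.74, so A_new/A_old = 0.74^(1/0.303) = 0.74^3.3
ln(A_new/A_old) = ln 0.74 / 0.303 = -0.3011 / 0.303 = -0.9937
A_new/A_old = e^-0.9937 ≈ 0.3702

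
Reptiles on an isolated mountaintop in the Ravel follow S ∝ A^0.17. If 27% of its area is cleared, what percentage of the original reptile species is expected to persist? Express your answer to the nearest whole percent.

95%

S_new/S_old = (A_new/A_old)^z = 0.73^0.17
= exp(0.17 × ln 0.73) = exp(0.17 × -0.3147) = exp(-0.0535) ≈ 0.9479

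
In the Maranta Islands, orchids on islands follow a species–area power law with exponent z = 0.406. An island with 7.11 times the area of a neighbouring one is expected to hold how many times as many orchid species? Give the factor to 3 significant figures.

S₂/S₁ = (A₂/A₁)^z = 7.11^0.406
ln(S₂/S₁) = 0.406 × ln 7.11 = 0.406 × 1.9615 = 0.7964
S₂/S₁ = e^0.7964 ≈ 2.217

2.22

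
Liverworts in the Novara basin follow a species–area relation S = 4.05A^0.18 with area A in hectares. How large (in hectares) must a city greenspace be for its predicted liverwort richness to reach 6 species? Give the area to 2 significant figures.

6 = 4.05 × A^0.18  ⇒  A^0.18 = 6/4.05 = 1.481
ln A = ln(1.481) / 0.18 = 0.3930 / 0.18 = 2.1836
A = e^2.1836 ≈ 8.878 hectares

8.9 hectares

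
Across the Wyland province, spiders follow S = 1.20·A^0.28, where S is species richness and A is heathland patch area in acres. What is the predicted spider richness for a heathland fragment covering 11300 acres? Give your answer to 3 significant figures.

S = 1.2 × 11300^0.28 = 1.2 × 13.64 ≈ 16.37

16.4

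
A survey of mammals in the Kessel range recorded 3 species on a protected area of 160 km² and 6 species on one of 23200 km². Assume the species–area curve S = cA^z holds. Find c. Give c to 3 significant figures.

z = ln(S₂/S₁) / ln(A₂/A₁) = ln(6/3) / ln(23200/160) = 0.6931 / 4.9767 = 0.1393
c = S₁ / A₁^z = 3 / 160^0.1393 = 3 / 2.028 = 1.48

1.48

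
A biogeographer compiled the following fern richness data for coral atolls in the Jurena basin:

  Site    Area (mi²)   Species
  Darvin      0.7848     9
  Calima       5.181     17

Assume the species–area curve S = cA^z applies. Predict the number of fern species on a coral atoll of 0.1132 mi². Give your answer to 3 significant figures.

4.69

z = ln(17/9) / ln(5.181/0.7848) = 0.6360 / 1.8873 = 0.3370
c = 9 / 0.7848^0.3370 = 9 / 0.9216 = 9.766
S₃ = 9.766 × 0.1132^0.3370 = 9.766 × 0.4799 ≈ 4.687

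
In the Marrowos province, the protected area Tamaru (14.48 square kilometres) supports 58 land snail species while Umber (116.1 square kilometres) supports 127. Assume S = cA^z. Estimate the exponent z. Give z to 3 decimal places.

Taking logs: ln S = ln c + z ln A, so z = (ln S₂ − ln S₁)/(ln A₂ − ln A₁).
z = ln(127/58) / ln(116.1/14.48) = ln(2.19) / ln(8.018) = 0.7837 / 2.0817 = 0.3765

0.376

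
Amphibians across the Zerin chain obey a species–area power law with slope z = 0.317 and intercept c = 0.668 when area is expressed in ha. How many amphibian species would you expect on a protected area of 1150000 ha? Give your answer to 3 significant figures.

S = 0.668 × 1150000^0.317
ln S = ln 0.668 + 0.317 × ln 1150000 = -0.4035 + 0.317 × 13.9553 = 4.0204
S = e^4.0204 ≈ 55.72

55.7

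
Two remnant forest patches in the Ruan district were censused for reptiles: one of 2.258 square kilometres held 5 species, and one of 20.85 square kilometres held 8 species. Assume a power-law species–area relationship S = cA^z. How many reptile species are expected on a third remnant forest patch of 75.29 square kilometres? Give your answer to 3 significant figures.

z = ln(8/5) / ln(20.85/2.258) = 0.4700 / 2.2229 = 0.2114
c = 5 / 2.258^0.2114 = 5 / 1.188 = 4.209
S₃ = 4.209 × 75.29^0.2114 = 4.209 × 2.494 ≈ 10.5

10.5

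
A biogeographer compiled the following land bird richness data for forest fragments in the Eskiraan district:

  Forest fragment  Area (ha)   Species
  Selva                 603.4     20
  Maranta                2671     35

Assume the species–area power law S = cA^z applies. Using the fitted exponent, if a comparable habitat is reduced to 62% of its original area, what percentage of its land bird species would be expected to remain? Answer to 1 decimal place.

83.5%

z = ln(35/20) / ln(2671/603.4) = 0.5596 / 1.4876 = 0.3762
S_new/S_old = (A_new/A_old)^z = 0.62^0.3762 = exp(0.3762 × -0.4780) = 0.8354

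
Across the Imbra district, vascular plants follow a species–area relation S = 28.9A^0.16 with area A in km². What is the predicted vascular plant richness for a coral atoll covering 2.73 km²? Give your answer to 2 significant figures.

S = 28.9 × 2.73^0.16 = 28.9 × 1.174 ≈ 33.94

34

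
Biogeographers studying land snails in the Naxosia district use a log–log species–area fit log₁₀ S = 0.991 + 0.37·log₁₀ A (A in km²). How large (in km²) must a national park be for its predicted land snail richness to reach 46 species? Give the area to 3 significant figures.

46 = 9.795 × A^0.37  ⇒  A^0.37 = 46/9.795 = 4.696
ln A = ln(4.696) / 0.37 = 1.5468 / 0.37 = 4.1805
A = e^4.1805 ≈ 65.4 km²

65.4 km²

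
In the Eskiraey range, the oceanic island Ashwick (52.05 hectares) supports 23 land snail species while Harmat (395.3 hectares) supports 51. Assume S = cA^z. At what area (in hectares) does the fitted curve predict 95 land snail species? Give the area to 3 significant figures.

1930 hectares

z = ln(51/23) / ln(395.3/52.05) = 0.7963 / 2.0274 = 0.3928
c = 23 / 52.05^0.3928 = 23 / 4.722 = 4.87
A = (95/4.87)^(1/0.3928) ⇒ ln A = ln(19.51)/0.3928 = 7.5634
A = e^7.5634 ≈ 1926 hectares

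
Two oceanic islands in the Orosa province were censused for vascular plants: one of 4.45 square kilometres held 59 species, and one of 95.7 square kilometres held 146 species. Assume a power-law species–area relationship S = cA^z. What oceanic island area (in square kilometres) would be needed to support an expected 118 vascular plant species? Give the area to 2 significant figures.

z = ln(146/59) / ln(95.7/4.45) = 0.9061 / 3.0683 = 0.2953
c = 59 / 4.45^0.2953 = 59 / 1.554 = 37.97
A = (118/37.97)^(1/0.2953) ⇒ ln A = ln(3.108)/0.2953 = 3.8402
A = e^3.8402 ≈ 46.53 square kilometres

47 square kilometres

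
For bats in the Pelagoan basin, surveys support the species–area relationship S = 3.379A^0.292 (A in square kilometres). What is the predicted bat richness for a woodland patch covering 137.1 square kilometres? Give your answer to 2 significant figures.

14

S = 3.379 × 137.1^0.292 = 3.379 × 4.207 ≈ 14.22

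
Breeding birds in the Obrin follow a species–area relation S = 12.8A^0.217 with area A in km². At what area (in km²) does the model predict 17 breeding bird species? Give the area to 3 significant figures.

3.70 km²

17 = 12.8 × A^0.217  ⇒  A^0.217 = 17/12.8 = 1.328
ln A = ln(1.328) / 0.217 = 0.2838 / 0.217 = 1.3077
A = e^1.3077 ≈ 3.698 km²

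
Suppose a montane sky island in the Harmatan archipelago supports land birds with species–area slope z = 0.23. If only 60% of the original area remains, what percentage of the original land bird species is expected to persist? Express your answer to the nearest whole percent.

S_new/S_old = (A_new/A_old)^z = 0.6^0.23
= exp(0.23 × ln 0.6) = exp(0.23 × -0.5108) = exp(-0.1175) ≈ 0.8891

89%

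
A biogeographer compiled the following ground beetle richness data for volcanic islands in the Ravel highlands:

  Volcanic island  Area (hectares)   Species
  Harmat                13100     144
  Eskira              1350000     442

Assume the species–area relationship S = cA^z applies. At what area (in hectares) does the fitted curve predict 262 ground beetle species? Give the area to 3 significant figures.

155000 hectares

z = ln(442/144) / ln(1350000/13100) = 1.1215 / 4.6352 = 0.2419
c = 144 / 13100^0.2419 = 144 / 9.912 = 14.53
A = (262/14.53)^(1/0.2419) ⇒ ln A = ln(18.03)/0.2419 = 11.9542
A = e^11.9542 ≈ 155461 hectares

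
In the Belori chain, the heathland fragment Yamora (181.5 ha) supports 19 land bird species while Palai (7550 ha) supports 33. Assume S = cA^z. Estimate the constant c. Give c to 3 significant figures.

z = ln(S₂/S₁) / ln(A₂/A₁) = ln(33/19) / ln(7550/181.5) = 0.5521 / 3.7280 = 0.1481
c = S₁ / A₁^z = 19 / 181.5^0.1481 = 19 / 2.16 = 8.795

8.80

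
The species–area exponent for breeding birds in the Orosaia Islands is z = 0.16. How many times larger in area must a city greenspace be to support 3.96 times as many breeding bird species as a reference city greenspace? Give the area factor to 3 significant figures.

(A₂/A₁)^0.16 = 3.96, so A₂/A₁ = 3.96^(1/0.16) = 3.96^6.25
ln(A₂/A₁) = ln 3.96 / 0.16 = 1.3762 / 0.16 = 8.6015
A₂/A₁ = e^8.6015 ≈ 5440

5440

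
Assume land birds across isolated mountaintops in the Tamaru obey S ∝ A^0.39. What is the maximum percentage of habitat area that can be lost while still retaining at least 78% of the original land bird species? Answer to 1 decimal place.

47.1%

Need (A_new/A_old)^0.39 = 0.78, so A_new/A_old = 0.78^(1/0.39) = 0.78^2.564
ln(A_new/A_old) = ln 0.78 / 0.39 = -0.2485 / 0.39 = -0.6371
A_new/A_old = e^-0.6371 ≈ 0.5288
Fraction that can be lost = 1 − 0.5288 = 0.4712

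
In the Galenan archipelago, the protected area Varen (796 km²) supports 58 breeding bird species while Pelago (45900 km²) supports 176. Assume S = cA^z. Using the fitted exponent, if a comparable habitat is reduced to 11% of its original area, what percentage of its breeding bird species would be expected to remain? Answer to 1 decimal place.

54.6%

z = ln(176/58) / ln(45900/796) = 1.1100 / 4.0546 = 0.2738
S_new/S_old = (A_new/A_old)^z = 0.11^0.2738 = exp(0.2738 × -2.2073) = 0.5465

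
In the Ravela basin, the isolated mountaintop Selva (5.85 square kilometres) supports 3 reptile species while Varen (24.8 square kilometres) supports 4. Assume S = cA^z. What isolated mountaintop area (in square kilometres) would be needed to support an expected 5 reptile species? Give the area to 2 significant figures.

z = ln(4/3) / ln(24.8/5.85) = 0.2877 / 1.4444 = 0.1992
c = 3 / 5.85^0.1992 = 3 / 1.422 = 2.11
A = (5/2.11)^(1/0.1992) ⇒ ln A = ln(2.369)/0.1992 = 4.3312
A = e^4.3312 ≈ 76.04 square kilometres

76 square kilometres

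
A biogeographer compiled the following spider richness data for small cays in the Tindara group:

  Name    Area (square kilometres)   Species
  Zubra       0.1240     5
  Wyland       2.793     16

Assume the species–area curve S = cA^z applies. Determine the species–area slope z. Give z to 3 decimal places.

Taking logs: ln S = ln c + z ln A, so z = (ln S₂ − ln S₁)/(ln A₂ − ln A₁).
z = ln(16/5) / ln(2.793/0.124) = ln(3.2) / ln(22.52) = 1.1632 / 3.1146 = 0.3735

0.373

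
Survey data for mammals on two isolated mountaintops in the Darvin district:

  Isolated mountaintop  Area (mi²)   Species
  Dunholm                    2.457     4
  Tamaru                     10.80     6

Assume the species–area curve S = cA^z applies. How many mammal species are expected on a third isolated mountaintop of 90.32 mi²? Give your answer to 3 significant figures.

z = ln(6/4) / ln(10.8/2.457) = 0.4055 / 1.4806 = 0.2739
c = 4 / 2.457^0.2739 = 4 / 1.279 = 3.127
S₃ = 3.127 × 90.32^0.2739 = 3.127 × 3.432 ≈ 10.73

10.7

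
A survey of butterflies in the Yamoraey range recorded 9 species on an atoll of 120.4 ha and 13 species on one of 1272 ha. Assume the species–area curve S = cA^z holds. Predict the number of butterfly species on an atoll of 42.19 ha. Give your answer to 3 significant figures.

z = ln(13/9) / ln(1272/120.4) = 0.3677 / 2.3575 = 0.1560
c = 9 / 120.4^0.1560 = 9 / 2.111 = 4.263
S₃ = 4.263 × 42.19^0.1560 = 4.263 × 1.793 ≈ 7.642

7.64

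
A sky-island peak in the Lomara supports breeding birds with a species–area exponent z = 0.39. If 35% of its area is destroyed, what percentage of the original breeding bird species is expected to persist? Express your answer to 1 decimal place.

S_new/S_old = (A_new/A_old)^z = 0.65^0.39
= exp(0.39 × ln 0.65) = exp(0.39 × -0.4308) = exp(-0.1680) ≈ 0.8453

84.5%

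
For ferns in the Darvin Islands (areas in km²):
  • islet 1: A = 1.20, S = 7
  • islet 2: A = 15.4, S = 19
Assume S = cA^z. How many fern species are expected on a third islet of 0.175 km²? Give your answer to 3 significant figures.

z = ln(19/7) / ln(15.4/1.2) = 0.9985 / 2.5520 = 0.3913
c = 7 / 1.2^0.3913 = 7 / 1.074 = 6.518
S₃ = 6.518 × 0.175^0.3913 = 6.518 × 0.5056 ≈ 3.296

3.30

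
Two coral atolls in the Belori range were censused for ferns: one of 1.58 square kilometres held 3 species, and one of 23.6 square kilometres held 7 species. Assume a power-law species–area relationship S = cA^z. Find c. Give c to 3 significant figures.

2.60

z = ln(S₂/S₁) / ln(A₂/A₁) = ln(7/3) / ln(23.6/1.58) = 0.8473 / 2.7038 = 0.3134
c = S₁ / A₁^z = 3 / 1.58^0.3134 = 3 / 1.154 = 2.599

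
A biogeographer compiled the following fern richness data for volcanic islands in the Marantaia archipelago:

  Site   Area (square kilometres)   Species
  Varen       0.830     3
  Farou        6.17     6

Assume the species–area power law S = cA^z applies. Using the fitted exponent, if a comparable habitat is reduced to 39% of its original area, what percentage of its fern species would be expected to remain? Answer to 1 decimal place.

z = ln(6/3) / ln(6.17/0.83) = 0.6931 / 2.0060 = 0.3455
S_new/S_old = (A_new/A_old)^z = 0.39^0.3455 = exp(0.3455 × -0.9416) = 0.7223

72.2%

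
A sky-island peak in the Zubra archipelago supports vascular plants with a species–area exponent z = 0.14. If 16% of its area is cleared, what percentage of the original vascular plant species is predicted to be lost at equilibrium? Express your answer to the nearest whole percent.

S_new/S_old = (A_new/A_old)^z = 0.84^0.14
= exp(0.14 × ln 0.84) = exp(0.14 × -0.1744) = exp(-0.0244) ≈ 0.9759
Fraction lost = 1 − 0.9759 = 0.02411

2%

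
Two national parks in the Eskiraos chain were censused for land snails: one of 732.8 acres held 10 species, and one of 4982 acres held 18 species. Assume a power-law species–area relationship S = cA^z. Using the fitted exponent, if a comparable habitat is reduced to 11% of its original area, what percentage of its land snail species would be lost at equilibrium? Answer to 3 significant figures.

z = ln(18/10) / ln(4982/732.8) = 0.5878 / 1.9167 = 0.3067
S_new/S_old = (A_new/A_old)^z = 0.11^0.3067 = exp(0.3067 × -2.2073) = 0.5082
Fraction lost = 1 − 0.5082 = 0.4918

49.2%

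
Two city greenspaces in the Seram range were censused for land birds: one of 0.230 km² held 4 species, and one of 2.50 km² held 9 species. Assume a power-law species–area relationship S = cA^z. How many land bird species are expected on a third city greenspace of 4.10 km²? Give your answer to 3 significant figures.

10.6

z = ln(9/4) / ln(2.5/0.23) = 0.8109 / 2.3860 = 0.3399
c = 4 / 0.23^0.3399 = 4 / 0.6068 = 6.592
S₃ = 6.592 × 4.1^0.3399 = 6.592 × 1.615 ≈ 10.65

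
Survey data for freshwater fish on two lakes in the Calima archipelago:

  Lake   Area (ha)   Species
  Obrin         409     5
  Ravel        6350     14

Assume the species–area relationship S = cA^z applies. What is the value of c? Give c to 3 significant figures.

z = ln(S₂/S₁) / ln(A₂/A₁) = ln(14/5) / ln(6350/409) = 1.0296 / 2.7425 = 0.3754
c = S₁ / A₁^z = 5 / 409^0.3754 = 5 / 9.561 = 0.5229

0.523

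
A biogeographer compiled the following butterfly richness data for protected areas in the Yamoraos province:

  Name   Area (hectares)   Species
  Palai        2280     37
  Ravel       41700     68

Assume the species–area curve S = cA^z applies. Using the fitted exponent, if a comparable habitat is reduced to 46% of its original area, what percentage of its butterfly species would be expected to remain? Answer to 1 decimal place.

z = ln(68/37) / ln(41700/2280) = 0.6086 / 2.9063 = 0.2094
S_new/S_old = (A_new/A_old)^z = 0.46^0.2094 = exp(0.2094 × -0.7765) = 0.8499

85.0%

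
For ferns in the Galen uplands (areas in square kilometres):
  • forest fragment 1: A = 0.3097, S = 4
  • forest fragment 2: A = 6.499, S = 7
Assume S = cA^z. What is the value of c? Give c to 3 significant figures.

4.96

z = ln(S₂/S₁) / ln(A₂/A₁) = ln(7/4) / ln(6.499/0.3097) = 0.5596 / 3.0438 = 0.1839
c = S₁ / A₁^z = 4 / 0.3097^0.1839 = 4 / 0.8061 = 4.962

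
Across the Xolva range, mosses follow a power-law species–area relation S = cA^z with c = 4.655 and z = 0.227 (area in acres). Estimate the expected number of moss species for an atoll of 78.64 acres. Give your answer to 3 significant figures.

S = 4.655 × 78.64^0.227
ln S = ln 4.655 + 0.227 × ln 78.64 = 1.5379 + 0.227 × 4.3649 = 2.5288
S = e^2.5288 ≈ 12.54

12.5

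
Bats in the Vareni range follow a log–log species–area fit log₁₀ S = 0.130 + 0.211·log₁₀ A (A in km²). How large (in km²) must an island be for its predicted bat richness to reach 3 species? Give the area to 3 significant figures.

3 = 1.349 × A^0.211  ⇒  A^0.211 = 3/1.349 = 2.224
ln A = ln(2.224) / 0.211 = 0.7993 / 0.211 = 3.7880
A = e^3.7880 ≈ 44.17 km²

44.2 km²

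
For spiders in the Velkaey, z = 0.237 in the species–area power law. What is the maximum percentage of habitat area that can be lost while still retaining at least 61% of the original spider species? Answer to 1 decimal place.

87.6%

Need (A_new/A_old)^0.237 = 0.61, so A_new/A_old = 0.61^(1/0.237) = 0.61^4.219
ln(A_new/A_old) = ln 0.61 / 0.237 = -0.4943 / 0.237 = -2.0856
A_new/A_old = e^-2.0856 ≈ 0.1242
Fraction that can be lost = 1 − 0.1242 = 0.8758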